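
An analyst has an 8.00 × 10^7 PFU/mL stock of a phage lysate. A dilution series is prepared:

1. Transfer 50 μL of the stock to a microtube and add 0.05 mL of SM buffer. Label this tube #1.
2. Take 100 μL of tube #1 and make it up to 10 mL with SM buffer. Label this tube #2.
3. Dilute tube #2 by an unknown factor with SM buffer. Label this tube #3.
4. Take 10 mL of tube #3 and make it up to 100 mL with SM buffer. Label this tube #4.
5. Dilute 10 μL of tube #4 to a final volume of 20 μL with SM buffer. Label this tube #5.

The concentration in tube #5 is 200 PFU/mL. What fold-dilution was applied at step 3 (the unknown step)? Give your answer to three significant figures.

Step 1: 50 μL + 0.05 mL = 100 μL total → factor 100/50 = 2
Step 2: 100 μL brought to 10 mL → factor 10000/100 = 100
Step 3: unknown factor x
Step 4: 10 mL brought to 100 mL → factor 100/10 = 10
Step 5: 10 μL brought to 20 μL → factor 20/10 = 2
Product of known-step factors = 4000
Overall factor = 8.00 × 10^7 PFU/mL / (200 PFU/mL) = 4 × 10^5
x = 4 × 10^5 / 4000 = 100

100-fold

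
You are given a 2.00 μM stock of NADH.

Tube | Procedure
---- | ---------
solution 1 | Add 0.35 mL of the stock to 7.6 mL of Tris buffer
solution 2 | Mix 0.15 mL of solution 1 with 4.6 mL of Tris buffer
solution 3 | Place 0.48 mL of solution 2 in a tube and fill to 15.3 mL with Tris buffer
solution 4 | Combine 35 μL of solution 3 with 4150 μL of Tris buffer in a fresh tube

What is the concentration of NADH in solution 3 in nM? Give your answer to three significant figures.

Step 1: 0.35 mL + 7.6 mL = 7.95 mL total → factor 7.95/0.35 = 22.714
Step 2: 0.15 mL + 4.6 mL = 4.75 mL total → factor 4.75/0.15 = 31.667
Step 3: 0.48 mL brought to 15.3 mL → factor 15.3/0.48 = 31.875
Dilution factor through solution 3 = 22.714 × 31.667 × 31.875 = 22927
[solution 3] = 2.00 μM / 22927 = 8.723 × 10^-5 μM = 0.0872 nM

0.0872 nM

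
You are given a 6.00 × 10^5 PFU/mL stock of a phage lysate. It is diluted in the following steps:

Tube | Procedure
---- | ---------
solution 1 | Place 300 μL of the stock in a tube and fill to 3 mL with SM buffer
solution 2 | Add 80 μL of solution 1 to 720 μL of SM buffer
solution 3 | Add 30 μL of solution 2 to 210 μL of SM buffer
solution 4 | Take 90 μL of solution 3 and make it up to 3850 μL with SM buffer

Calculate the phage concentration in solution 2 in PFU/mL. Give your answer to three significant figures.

Step 1: 300 μL brought to 3 mL → factor 3000/300 = 10
Step 2: 80 μL + 720 μL = 800 μL total → factor 800/80 = 10
Dilution factor through solution 2 = 10 × 10 = 100
[solution 2] = 6.00 × 10^5 PFU/mL / 100 = 6.00 × 10^3 PFU/mL

6.00 × 10^3 PFU/mL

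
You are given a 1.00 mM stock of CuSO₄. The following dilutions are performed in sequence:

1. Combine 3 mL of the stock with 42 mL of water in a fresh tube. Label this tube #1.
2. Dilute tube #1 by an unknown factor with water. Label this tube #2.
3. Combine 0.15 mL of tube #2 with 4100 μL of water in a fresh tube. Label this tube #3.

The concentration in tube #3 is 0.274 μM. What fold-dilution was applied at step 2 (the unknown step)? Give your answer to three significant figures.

8.59-fold

Step 1: 3 mL + 42 mL = 45 mL total → factor 45/3 = 15
Step 2: unknown factor x
Step 3: 0.15 mL + 4100 μL = 4.25 mL total → factor 4.25/0.15 = 28.333
Product of known-step factors = 425
Overall factor = 1.00 mM / (0.274 μM) = 3649.6
x = 3649.6 / 425 = 8.59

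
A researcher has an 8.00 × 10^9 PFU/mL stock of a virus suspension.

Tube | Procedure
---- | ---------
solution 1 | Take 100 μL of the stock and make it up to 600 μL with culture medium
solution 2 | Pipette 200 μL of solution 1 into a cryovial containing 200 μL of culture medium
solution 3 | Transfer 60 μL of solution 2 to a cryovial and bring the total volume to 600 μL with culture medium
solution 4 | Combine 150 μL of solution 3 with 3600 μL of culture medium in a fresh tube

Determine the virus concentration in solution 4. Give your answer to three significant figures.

Step 1: 100 μL brought to 600 μL → factor 600/100 = 6
Step 2: 200 μL + 200 μL = 400 μL total → factor 400/200 = 2
Step 3: 60 μL brought to 600 μL → factor 600/60 = 10
Step 4: 150 μL + 3600 μL = 3750 μL total → factor 3750/150 = 25
Overall dilution factor = 6 × 2 × 10 × 25 = 3000
Final = 8.00 × 10^9 PFU/mL / 3000 = 2.67 × 10^6 PFU/mL

2.67 × 10^6 PFU/mL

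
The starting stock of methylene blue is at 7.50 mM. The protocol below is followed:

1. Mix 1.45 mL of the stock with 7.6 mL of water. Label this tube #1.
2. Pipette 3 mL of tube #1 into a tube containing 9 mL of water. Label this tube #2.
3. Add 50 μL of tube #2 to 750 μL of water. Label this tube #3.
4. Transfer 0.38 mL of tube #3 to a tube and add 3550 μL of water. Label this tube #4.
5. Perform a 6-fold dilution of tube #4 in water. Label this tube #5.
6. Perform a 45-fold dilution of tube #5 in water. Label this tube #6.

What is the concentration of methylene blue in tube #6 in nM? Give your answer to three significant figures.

6.72 nM

Step 1: 1.45 mL + 7.6 mL = 9.05 mL total → factor 9.05/1.45 = 6.2414
Step 2: 3 mL + 9 mL = 12 mL total → factor 12/3 = 4
Step 3: 50 μL + 750 μL = 800 μL total → factor 800/50 = 16
Step 4: 0.38 mL + 3550 μL = 3.93 mL total → factor 3.93/0.38 = 10.342
Step 5: 6-fold → factor 6
Step 6: 45-fold → factor 45
Overall dilution factor = 6.2414 × 4 × 16 × 10.342 × 6 × 45 = 1.1154 × 10^6
Final = 7.50 mM / 1.1154 × 10^6 = 6.724 × 10^-6 mM = 6.72 nM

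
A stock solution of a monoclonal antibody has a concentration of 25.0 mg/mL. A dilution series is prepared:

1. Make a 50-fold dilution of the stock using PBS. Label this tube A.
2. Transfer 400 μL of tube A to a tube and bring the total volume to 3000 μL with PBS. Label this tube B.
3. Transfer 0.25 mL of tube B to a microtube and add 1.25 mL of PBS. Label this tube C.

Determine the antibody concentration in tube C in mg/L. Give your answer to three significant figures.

Step 1: 50-fold → factor 50
Step 2: 400 μL brought to 3000 μL → factor 3000/400 = 7.5
Step 3: 0.25 mL + 1.25 mL = 1.5 mL total → factor 1.5/0.25 = 6
Overall dilution factor = 50 × 7.5 × 6 = 2250
Final = 25.0 mg/mL / 2250 = 0.01111 mg/mL = 11.1 mg/L

11.1 mg/L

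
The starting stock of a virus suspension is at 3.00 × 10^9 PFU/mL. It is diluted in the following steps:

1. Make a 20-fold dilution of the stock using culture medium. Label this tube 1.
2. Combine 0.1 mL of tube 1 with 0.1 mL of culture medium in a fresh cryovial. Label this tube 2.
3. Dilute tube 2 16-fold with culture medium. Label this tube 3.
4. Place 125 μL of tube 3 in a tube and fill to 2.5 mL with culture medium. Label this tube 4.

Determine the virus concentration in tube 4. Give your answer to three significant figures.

2.34 × 10^5 PFU/mL

Step 1: 20-fold → factor 20
Step 2: 0.1 mL + 0.1 mL = 0.2 mL total → factor 0.2/0.1 = 2
Step 3: 16-fold → factor 16
Step 4: 125 μL brought to 2.5 mL → factor 2500/125 = 20
Overall dilution factor = 20 × 2 × 16 × 20 = 12800
Final = 3.00 × 10^9 PFU/mL / 12800 = 2.34 × 10^5 PFU/mL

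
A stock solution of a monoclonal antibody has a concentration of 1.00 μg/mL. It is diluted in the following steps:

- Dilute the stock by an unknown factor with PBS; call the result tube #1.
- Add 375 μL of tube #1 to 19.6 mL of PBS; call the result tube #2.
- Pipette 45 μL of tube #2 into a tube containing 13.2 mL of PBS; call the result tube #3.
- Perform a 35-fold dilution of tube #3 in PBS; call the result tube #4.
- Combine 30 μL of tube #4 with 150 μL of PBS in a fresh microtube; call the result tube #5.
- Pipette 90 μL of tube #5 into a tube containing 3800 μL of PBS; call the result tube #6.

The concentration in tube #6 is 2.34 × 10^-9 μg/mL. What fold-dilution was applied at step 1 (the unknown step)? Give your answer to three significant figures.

Step 1: unknown factor x
Step 2: 375 μL + 19.6 mL = 19975 μL total → factor 19975/375 = 53.267
Step 3: 45 μL + 13.2 mL = 13245 μL total → factor 13245/45 = 294.33
Step 4: 35-fold → factor 35
Step 5: 30 μL + 150 μL = 180 μL total → factor 180/30 = 6
Step 6: 90 μL + 3800 μL = 3890 μL total → factor 3890/90 = 43.222
Product of known-step factors = 1.4231 × 10^8
Overall factor = 1.00 μg/mL / (2.34 × 10^-9 μg/mL) = 4.2735 × 10^8
x = 4.2735 × 10^8 / 1.4231 × 10^8 = 3.00

3.00-fold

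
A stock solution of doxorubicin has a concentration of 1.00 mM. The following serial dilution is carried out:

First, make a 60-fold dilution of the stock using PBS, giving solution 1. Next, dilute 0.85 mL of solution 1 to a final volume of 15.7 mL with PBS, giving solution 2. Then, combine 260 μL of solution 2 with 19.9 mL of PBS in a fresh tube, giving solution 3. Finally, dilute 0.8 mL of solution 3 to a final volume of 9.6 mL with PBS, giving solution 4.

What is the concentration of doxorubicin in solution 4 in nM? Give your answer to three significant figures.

0.970 nM

Step 1: 60-fold → factor 60
Step 2: 0.85 mL brought to 15.7 mL → factor 15.7/0.85 = 18.471
Step 3: 260 μL + 19.9 mL = 20160 μL total → factor 20160/260 = 77.538
Step 4: 0.8 mL brought to 9.6 mL → factor 9.6/0.8 = 12
Overall dilution factor = 60 × 18.471 × 77.538 × 12 = 1.0312 × 10^6
Final = 1.00 mM / 1.0312 × 10^6 = 9.698 × 10^-7 mM = 0.970 nM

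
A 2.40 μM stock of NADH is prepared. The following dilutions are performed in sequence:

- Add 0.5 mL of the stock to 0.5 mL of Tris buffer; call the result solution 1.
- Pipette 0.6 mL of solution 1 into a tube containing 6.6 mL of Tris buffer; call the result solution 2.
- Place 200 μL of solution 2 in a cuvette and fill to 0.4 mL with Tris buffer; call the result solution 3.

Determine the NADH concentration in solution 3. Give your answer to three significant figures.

0.0500 μM

Step 1: 0.5 mL + 0.5 mL = 1 mL total → factor 1/0.5 = 2
Step 2: 0.6 mL + 6.6 mL = 7.2 mL total → factor 7.2/0.6 = 12
Step 3: 200 μL brought to 0.4 mL → factor 400/200 = 2
Overall dilution factor = 2 × 12 × 2 = 48
Final = 2.40 μM / 48 = 0.0500 μM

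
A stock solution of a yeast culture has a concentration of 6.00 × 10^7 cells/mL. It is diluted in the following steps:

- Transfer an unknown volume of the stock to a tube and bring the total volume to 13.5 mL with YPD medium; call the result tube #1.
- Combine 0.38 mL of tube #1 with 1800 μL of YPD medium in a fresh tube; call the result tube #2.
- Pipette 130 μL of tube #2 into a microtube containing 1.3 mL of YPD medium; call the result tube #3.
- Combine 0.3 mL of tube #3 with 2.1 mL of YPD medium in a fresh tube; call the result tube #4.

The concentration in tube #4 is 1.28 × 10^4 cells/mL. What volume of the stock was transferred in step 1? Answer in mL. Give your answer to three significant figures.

1.45 mL

Step 1: v brought to 13.5 mL → factor = 13.5 mL/v
Step 2: 0.38 mL + 1800 μL = 2.18 mL total → factor 2.18/0.38 = 5.7368
Step 3: 130 μL + 1.3 mL = 1430 μL total → factor 1430/130 = 11
Step 4: 0.3 mL + 2.1 mL = 2.4 mL total → factor 2.4/0.3 = 8
Product of known-step factors = 504.84
Overall factor = 6.00 × 10^7 cells/mL / (1.28 × 10^4 cells/mL) = 4687.5
Step-1 factor = 4687.5 / 504.84 = 9.2851
v = 13.5 mL / 9.2851 = 1.45 mL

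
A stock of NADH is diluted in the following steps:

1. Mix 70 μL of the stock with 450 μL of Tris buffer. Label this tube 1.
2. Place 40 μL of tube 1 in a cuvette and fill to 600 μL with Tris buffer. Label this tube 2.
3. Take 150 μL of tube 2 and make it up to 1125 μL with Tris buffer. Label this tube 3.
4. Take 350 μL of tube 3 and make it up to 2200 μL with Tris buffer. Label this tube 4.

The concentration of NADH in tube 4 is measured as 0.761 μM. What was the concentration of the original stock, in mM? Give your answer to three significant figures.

4.00 mM

Step 1: 70 μL + 450 μL = 520 μL total → factor 520/70 = 7.4286
Step 2: 40 μL brought to 600 μL → factor 600/40 = 15
Step 3: 150 μL brought to 1125 μL → factor 1125/150 = 7.5
Step 4: 350 μL brought to 2200 μL → factor 2200/350 = 6.2857
Overall dilution factor = 7.4286 × 15 × 7.5 × 6.2857 = 5253.1
Stock = 0.761 μM × 5253.1 = 3998 μM = 4.00 mM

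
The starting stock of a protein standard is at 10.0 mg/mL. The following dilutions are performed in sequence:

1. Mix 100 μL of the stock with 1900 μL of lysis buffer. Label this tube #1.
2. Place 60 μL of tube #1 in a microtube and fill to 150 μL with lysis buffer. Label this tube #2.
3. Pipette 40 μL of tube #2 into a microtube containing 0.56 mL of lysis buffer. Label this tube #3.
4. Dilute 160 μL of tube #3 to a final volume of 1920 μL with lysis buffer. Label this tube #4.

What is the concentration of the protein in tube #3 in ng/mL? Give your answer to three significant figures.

1.33 × 10^4 ng/mL

Step 1: 100 μL + 1900 μL = 2000 μL total → factor 2000/100 = 20
Step 2: 60 μL brought to 150 μL → factor 150/60 = 2.5
Step 3: 40 μL + 0.56 mL = 600 μL total → factor 600/40 = 15
Dilution factor through tube #3 = 20 × 2.5 × 15 = 750
[tube #3] = 10.0 mg/mL / 750 = 0.01333 mg/mL = 1.33 × 10^4 ng/mL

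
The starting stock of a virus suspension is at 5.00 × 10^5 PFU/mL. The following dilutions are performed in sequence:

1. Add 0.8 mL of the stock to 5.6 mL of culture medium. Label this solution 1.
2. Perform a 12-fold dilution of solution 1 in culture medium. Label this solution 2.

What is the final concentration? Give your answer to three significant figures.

Step 1: 0.8 mL + 5.6 mL = 6.4 mL total → factor 6.4/0.8 = 8
Step 2: 12-fold → factor 12
Overall dilution factor = 8 × 12 = 96
Final = 5.00 × 10^5 PFU/mL / 96 = 5.21 × 10^3 PFU/mL

5.21 × 10^3 PFU/mL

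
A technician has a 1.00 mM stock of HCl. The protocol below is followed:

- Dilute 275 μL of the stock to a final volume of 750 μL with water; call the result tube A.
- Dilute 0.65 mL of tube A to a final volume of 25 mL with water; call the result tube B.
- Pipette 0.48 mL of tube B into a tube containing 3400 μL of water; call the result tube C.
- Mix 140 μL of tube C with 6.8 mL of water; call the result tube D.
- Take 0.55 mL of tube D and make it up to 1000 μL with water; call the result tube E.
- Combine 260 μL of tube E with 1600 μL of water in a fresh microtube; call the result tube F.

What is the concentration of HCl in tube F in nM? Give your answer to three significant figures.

Step 1: 275 μL brought to 750 μL → factor 750/275 = 2.7273
Step 2: 0.65 mL brought to 25 mL → factor 25/0.65 = 38.462
Step 3: 0.48 mL + 3400 μL = 3.88 mL total → factor 3.88/0.48 = 8.0833
Step 4: 140 μL + 6.8 mL = 6940 μL total → factor 6940/140 = 49.571
Step 5: 0.55 mL brought to 1000 μL → factor 1/0.55 = 1.8182
Step 6: 260 μL + 1600 μL = 1860 μL total → factor 1860/260 = 7.1538
Overall dilution factor = 2.7273 × 38.462 × 8.0833 × 49.571 × 1.8182 × 7.1538 = 5.4671 × 10^5
Final = 1.00 mM / 5.4671 × 10^5 = 1.829 × 10^-6 mM = 1.83 nM

1.83 nM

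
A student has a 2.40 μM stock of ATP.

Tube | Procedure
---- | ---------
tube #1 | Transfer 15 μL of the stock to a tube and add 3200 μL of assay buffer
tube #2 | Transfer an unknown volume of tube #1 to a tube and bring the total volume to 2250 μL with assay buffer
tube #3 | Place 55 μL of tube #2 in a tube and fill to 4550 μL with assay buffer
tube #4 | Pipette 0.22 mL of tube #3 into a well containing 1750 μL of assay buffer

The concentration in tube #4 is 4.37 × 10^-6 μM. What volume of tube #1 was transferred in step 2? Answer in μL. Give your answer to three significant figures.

Step 1: 15 μL + 3200 μL = 3215 μL total → factor 3215/15 = 214.33
Step 2: v brought to 2250 μL → factor = 2250 μL/v
Step 3: 55 μL brought to 4550 μL → factor 4550/55 = 82.727
Step 4: 0.22 mL + 1750 μL = 1.97 mL total → factor 1.97/0.22 = 8.9545
Product of known-step factors = 1.5877 × 10^5
Overall factor = 2.40 μM / (4.37 × 10^-6 μM) = 5.492 × 10^5
Step-2 factor = 5.492 × 10^5 / 1.5877 × 10^5 = 3.459
v = 2250 μL / 3.459 = 650 μL

650 μL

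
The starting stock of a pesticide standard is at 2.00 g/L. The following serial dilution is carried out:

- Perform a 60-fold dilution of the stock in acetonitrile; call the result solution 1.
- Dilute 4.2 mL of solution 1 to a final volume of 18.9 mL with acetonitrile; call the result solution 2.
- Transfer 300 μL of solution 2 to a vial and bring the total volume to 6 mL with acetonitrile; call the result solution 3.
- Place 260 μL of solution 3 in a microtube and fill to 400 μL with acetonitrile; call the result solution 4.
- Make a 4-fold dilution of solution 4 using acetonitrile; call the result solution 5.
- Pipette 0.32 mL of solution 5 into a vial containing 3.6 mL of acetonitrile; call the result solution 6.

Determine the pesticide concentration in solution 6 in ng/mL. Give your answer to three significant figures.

Step 1: 60-fold → factor 60
Step 2: 4.2 mL brought to 18.9 mL → factor 18.9/4.2 = 4.5
Step 3: 300 μL brought to 6 mL → factor 6000/300 = 20
Step 4: 260 μL brought to 400 μL → factor 400/260 = 1.5385
Step 5: 4-fold → factor 4
Step 6: 0.32 mL + 3.6 mL = 3.92 mL total → factor 3.92/0.32 = 12.25
Overall dilution factor = 60 × 4.5 × 20 × 1.5385 × 4 × 12.25 = 4.0708 × 10^5
Final = 2.00 g/L / 4.0708 × 10^5 = 4.913 × 10^-6 g/L = 4.91 ng/mL

4.91 ng/mL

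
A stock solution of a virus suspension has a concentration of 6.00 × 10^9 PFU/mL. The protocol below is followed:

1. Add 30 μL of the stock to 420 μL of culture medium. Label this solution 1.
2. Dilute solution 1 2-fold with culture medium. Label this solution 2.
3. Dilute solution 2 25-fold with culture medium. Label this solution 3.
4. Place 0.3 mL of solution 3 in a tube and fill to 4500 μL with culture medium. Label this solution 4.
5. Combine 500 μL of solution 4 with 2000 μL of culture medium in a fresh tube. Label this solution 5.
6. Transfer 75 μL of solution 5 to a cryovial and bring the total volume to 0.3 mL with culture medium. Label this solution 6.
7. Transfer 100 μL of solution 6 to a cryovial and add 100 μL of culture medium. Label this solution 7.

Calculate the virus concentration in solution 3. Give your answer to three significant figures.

8.00 × 10^6 PFU/mL

Step 1: 30 μL + 420 μL = 450 μL total → factor 450/30 = 15
Step 2: 2-fold → factor 2
Step 3: 25-fold → factor 25
Dilution factor through solution 3 = 15 × 2 × 25 = 750
[solution 3] = 6.00 × 10^9 PFU/mL / 750 = 8.00 × 10^6 PFU/mL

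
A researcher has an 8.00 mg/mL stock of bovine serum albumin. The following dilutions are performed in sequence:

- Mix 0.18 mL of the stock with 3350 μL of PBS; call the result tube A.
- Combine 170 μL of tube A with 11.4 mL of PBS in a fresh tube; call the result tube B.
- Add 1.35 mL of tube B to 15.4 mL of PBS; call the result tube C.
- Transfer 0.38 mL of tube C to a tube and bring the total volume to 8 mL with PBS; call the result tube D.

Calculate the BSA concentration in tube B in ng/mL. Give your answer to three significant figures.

Step 1: 0.18 mL + 3350 μL = 3.53 mL total → factor 3.53/0.18 = 19.611
Step 2: 170 μL + 11.4 mL = 11570 μL total → factor 11570/170 = 68.059
Dilution factor through tube B = 19.611 × 68.059 = 1334.7
[tube B] = 8.00 mg/mL / 1334.7 = 0.005994 mg/mL = 5.99 × 10^3 ng/mL

5.99 × 10^3 ng/mL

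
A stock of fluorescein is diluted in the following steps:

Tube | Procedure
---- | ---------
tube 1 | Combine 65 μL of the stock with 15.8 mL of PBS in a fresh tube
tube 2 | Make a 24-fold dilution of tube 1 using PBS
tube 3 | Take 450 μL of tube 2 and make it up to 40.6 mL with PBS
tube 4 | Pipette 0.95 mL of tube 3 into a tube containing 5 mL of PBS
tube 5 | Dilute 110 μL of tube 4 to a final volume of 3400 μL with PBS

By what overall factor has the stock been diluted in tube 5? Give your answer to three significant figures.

Step 1: 65 μL + 15.8 mL = 15865 μL total → factor 15865/65 = 244.08
Step 2: 24-fold → factor 24
Step 3: 450 μL brought to 40.6 mL → factor 40600/450 = 90.222
Step 4: 0.95 mL + 5 mL = 5.95 mL total → factor 5.95/0.95 = 6.2632
Step 5: 110 μL brought to 3400 μL → factor 3400/110 = 30.909
Overall dilution factor = 244.08 × 24 × 90.222 × 6.2632 × 30.909 = 1.0231 × 10^8

1.02 × 10^8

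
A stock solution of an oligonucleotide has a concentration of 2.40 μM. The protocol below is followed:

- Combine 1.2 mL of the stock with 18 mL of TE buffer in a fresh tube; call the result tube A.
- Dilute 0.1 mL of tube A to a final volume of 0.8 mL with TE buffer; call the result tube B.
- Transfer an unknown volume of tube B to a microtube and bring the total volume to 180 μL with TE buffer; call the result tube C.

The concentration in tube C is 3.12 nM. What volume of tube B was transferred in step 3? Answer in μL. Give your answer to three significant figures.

Step 1: 1.2 mL + 18 mL = 19.2 mL total → factor 19.2/1.2 = 16
Step 2: 0.1 mL brought to 0.8 mL → factor 0.8/0.1 = 8
Step 3: v brought to 180 μL → factor = 180 μL/v
Product of known-step factors = 128
Overall factor = 2.40 μM / (3.12 nM) = 769.23
Step-3 factor = 769.23 / 128 = 6.0096
v = 180 μL / 6.0096 = 30.0 μL

30.0 μL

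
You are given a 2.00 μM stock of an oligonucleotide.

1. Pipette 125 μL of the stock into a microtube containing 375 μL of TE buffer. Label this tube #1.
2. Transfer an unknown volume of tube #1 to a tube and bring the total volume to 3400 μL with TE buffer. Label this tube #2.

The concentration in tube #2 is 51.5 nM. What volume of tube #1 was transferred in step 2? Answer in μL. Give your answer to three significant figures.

350 μL

Step 1: 125 μL + 375 μL = 500 μL total → factor 500/125 = 4
Step 2: v brought to 3400 μL → factor = 3400 μL/v
Product of known-step factors = 4
Overall factor = 2.00 μM / (51.5 nM) = 38.835
Step-2 factor = 38.835 / 4 = 9.7087
v = 3400 μL / 9.7087 = 350 μL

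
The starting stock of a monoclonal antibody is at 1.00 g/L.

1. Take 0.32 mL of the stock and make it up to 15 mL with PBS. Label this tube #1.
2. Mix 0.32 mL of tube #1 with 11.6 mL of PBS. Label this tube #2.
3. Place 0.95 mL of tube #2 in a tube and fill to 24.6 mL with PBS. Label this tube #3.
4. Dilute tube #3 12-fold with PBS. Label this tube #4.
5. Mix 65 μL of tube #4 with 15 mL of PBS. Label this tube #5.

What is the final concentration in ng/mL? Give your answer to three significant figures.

Step 1: 0.32 mL brought to 15 mL → factor 15/0.32 = 46.875
Step 2: 0.32 mL + 11.6 mL = 11.92 mL total → factor 11.92/0.32 = 37.25
Step 3: 0.95 mL brought to 24.6 mL → factor 24.6/0.95 = 25.895
Step 4: 12-fold → factor 12
Step 5: 65 μL + 15 mL = 15065 μL total → factor 15065/65 = 231.77
Overall dilution factor = 46.875 × 37.25 × 25.895 × 12 × 231.77 = 1.2575 × 10^8
Final = 1.00 g/L / 1.2575 × 10^8 = 7.952 × 10^-9 g/L = 0.00795 ng/mL

0.00795 ng/mL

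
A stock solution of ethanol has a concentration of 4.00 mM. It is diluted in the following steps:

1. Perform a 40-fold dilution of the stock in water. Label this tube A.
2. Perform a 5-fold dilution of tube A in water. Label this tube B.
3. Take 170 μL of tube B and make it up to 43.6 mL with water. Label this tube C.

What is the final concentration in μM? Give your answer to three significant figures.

0.0780 μM

Step 1: 40-fold → factor 40
Step 2: 5-fold → factor 5
Step 3: 170 μL brought to 43.6 mL → factor 43600/170 = 256.47
Overall dilution factor = 40 × 5 × 256.47 = 51294
Final = 4.00 mM / 51294 = 7.798 × 10^-5 mM = 0.0780 μM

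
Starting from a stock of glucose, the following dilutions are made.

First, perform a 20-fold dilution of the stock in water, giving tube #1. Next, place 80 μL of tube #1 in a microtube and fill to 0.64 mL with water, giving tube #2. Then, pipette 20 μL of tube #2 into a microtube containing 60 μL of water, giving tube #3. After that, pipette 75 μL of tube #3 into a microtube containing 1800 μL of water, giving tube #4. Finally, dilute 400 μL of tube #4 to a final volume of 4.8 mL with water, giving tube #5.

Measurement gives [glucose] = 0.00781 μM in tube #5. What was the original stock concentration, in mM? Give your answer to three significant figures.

Step 1: 20-fold → factor 20
Step 2: 80 μL brought to 0.64 mL → factor 640/80 = 8
Step 3: 20 μL + 60 μL = 80 μL total → factor 80/20 = 4
Step 4: 75 μL + 1800 μL = 1875 μL total → factor 1875/75 = 25
Step 5: 400 μL brought to 4.8 mL → factor 4800/400 = 12
Overall dilution factor = 20 × 8 × 4 × 25 × 12 = 1.92 × 10^5
Stock = 0.00781 μM × 1.92 × 10^5 = 1500 μM = 1.50 mM

1.50 mM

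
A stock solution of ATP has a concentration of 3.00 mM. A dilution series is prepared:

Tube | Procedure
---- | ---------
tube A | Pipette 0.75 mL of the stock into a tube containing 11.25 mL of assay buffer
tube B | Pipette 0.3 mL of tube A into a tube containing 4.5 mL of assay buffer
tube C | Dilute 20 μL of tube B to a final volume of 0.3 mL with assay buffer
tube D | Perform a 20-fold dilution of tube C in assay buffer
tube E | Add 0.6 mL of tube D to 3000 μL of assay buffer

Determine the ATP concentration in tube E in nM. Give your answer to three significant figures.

Step 1: 0.75 mL + 11.25 mL = 12 mL total → factor 12/0.75 = 16
Step 2: 0.3 mL + 4.5 mL = 4.8 mL total → factor 4.8/0.3 = 16
Step 3: 20 μL brought to 0.3 mL → factor 300/20 = 15
Step 4: 20-fold → factor 20
Step 5: 0.6 mL + 3000 μL = 3.6 mL total → factor 3.6/0.6 = 6
Overall dilution factor = 16 × 16 × 15 × 20 × 6 = 4.608 × 10^5
Final = 3.00 mM / 4.608 × 10^5 = 6.510 × 10^-6 mM = 6.51 nM

6.51 nM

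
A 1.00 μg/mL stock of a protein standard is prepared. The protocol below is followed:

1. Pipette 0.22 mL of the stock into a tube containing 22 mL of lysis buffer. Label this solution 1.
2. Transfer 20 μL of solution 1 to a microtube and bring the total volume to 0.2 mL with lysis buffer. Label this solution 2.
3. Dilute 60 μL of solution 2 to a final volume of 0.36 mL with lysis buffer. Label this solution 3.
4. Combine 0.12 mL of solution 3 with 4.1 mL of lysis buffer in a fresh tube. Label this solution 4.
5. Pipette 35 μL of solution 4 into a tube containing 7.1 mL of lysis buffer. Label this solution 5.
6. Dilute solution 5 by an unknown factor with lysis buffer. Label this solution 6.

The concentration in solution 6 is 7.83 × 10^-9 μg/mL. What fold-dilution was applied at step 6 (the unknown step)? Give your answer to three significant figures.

2.94-fold

Step 1: 0.22 mL + 22 mL = 22.22 mL total → factor 22.22/0.22 = 101
Step 2: 20 μL brought to 0.2 mL → factor 200/20 = 10
Step 3: 60 μL brought to 0.36 mL → factor 360/60 = 6
Step 4: 0.12 mL + 4.1 mL = 4.22 mL total → factor 4.22/0.12 = 35.167
Step 5: 35 μL + 7.1 mL = 7135 μL total → factor 7135/35 = 203.86
Step 6: unknown factor x
Product of known-step factors = 4.3444 × 10^7
Overall factor = 1.00 μg/mL / (7.83 × 10^-9 μg/mL) = 1.2771 × 10^8
x = 1.2771 × 10^8 / 4.3444 × 10^7 = 2.94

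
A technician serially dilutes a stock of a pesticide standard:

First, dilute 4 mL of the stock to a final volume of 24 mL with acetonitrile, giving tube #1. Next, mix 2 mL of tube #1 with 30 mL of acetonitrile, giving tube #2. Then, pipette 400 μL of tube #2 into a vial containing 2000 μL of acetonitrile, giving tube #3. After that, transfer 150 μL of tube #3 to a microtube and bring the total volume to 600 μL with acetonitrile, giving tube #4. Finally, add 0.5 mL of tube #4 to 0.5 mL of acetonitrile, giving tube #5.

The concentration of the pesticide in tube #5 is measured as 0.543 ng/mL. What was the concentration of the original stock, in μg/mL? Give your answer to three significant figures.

Step 1: 4 mL brought to 24 mL → factor 24/4 = 6
Step 2: 2 mL + 30 mL = 32 mL total → factor 32/2 = 16
Step 3: 400 μL + 2000 μL = 2400 μL total → factor 2400/400 = 6
Step 4: 150 μL brought to 600 μL → factor 600/150 = 4
Step 5: 0.5 mL + 0.5 mL = 1 mL total → factor 1/0.5 = 2
Overall dilution factor = 6 × 16 × 6 × 4 × 2 = 4608
Stock = 0.543 ng/mL × 4608 = 2502 ng/mL = 2.50 μg/mL

2.50 μg/mL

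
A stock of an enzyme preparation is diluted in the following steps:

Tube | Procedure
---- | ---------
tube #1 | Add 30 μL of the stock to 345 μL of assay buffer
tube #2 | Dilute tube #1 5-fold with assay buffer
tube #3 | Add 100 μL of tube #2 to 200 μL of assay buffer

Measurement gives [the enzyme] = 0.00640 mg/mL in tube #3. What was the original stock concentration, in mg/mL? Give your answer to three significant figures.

Step 1: 30 μL + 345 μL = 375 μL total → factor 375/30 = 12.5
Step 2: 5-fold → factor 5
Step 3: 100 μL + 200 μL = 300 μL total → factor 300/100 = 3
Overall dilution factor = 12.5 × 5 × 3 = 187.5
Stock = 0.00640 mg/mL × 187.5 = 1.20 mg/mL

1.20 mg/mL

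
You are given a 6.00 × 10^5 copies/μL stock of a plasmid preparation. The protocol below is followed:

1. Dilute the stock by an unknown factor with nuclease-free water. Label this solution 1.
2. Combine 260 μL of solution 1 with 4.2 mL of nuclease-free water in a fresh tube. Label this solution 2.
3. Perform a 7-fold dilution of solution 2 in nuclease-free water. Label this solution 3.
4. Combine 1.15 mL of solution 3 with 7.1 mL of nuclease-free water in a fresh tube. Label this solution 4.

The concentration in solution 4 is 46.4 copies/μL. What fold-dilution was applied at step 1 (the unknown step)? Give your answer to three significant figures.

Step 1: unknown factor x
Step 2: 260 μL + 4.2 mL = 4460 μL total → factor 4460/260 = 17.154
Step 3: 7-fold → factor 7
Step 4: 1.15 mL + 7.1 mL = 8.25 mL total → factor 8.25/1.15 = 7.1739
Product of known-step factors = 861.42
Overall factor = 6.00 × 10^5 copies/μL / (46.4 copies/μL) = 12931
x = 12931 / 861.42 = 15.0

15.0-fold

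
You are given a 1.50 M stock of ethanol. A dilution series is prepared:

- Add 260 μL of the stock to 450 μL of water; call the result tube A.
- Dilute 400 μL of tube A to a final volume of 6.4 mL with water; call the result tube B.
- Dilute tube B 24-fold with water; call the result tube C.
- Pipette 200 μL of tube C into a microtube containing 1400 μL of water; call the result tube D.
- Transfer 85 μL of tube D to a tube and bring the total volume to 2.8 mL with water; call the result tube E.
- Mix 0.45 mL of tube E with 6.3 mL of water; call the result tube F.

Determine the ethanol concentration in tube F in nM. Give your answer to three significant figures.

Step 1: 260 μL + 450 μL = 710 μL total → factor 710/260 = 2.7308
Step 2: 400 μL brought to 6.4 mL → factor 6400/400 = 16
Step 3: 24-fold → factor 24
Step 4: 200 μL + 1400 μL = 1600 μL total → factor 1600/200 = 8
Step 5: 85 μL brought to 2.8 mL → factor 2800/85 = 32.941
Step 6: 0.45 mL + 6.3 mL = 6.75 mL total → factor 6.75/0.45 = 15
Overall dilution factor = 2.7308 × 16 × 24 × 8 × 32.941 × 15 = 4.1451 × 10^6
Final = 1.50 M / 4.1451 × 10^6 = 3.619 × 10^-7 M = 362 nM

362 nM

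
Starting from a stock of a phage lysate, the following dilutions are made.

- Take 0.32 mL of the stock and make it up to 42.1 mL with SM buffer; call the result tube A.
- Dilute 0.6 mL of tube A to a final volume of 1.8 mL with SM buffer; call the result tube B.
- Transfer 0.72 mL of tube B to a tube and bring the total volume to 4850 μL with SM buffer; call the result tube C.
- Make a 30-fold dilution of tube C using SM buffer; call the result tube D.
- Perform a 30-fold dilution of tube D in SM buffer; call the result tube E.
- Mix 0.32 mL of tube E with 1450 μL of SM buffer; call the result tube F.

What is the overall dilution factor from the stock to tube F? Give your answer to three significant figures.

1.32 × 10^7

Step 1: 0.32 mL brought to 42.1 mL → factor 42.1/0.32 = 131.56
Step 2: 0.6 mL brought to 1.8 mL → factor 1.8/0.6 = 3
Step 3: 0.72 mL brought to 4850 μL → factor 4.85/0.72 = 6.7361
Step 4: 30-fold → factor 30
Step 5: 30-fold → factor 30
Step 6: 0.32 mL + 1450 μL = 1.77 mL total → factor 1.77/0.32 = 5.5312
Overall dilution factor = 131.56 × 3 × 6.7361 × 30 × 30 × 5.5312 = 1.3235 × 10^7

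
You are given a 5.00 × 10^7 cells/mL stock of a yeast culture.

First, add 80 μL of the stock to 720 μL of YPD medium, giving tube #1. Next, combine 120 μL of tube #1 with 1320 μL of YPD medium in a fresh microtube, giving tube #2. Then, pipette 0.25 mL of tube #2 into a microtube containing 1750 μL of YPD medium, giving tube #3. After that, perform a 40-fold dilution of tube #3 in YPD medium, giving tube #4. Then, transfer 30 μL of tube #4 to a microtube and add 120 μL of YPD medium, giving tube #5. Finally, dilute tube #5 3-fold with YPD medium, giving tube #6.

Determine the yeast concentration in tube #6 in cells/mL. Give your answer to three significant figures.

86.8 cells/mL

Step 1: 80 μL + 720 μL = 800 μL total → factor 800/80 = 10
Step 2: 120 μL + 1320 μL = 1440 μL total → factor 1440/120 = 12
Step 3: 0.25 mL + 1750 μL = 2 mL total → factor 2/0.25 = 8
Step 4: 40-fold → factor 40
Step 5: 30 μL + 120 μL = 150 μL total → factor 150/30 = 5
Step 6: 3-fold → factor 3
Overall dilution factor = 10 × 12 × 8 × 40 × 5 × 3 = 5.76 × 10^5
Final = 5.00 × 10^7 cells/mL / 5.76 × 10^5 = 86.8 cells/mL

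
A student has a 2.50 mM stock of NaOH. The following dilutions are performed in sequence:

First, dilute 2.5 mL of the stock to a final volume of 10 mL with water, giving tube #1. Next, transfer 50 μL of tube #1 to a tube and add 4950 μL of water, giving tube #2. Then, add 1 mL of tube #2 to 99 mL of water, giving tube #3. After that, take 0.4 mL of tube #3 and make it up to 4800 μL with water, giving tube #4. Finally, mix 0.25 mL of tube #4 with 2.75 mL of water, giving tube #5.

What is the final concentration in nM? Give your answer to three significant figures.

0.434 nM

Step 1: 2.5 mL brought to 10 mL → factor 10/2.5 = 4
Step 2: 50 μL + 4950 μL = 5000 μL total → factor 5000/50 = 100
Step 3: 1 mL + 99 mL = 100 mL total → factor 100/1 = 100
Step 4: 0.4 mL brought to 4800 μL → factor 4.8/0.4 = 12
Step 5: 0.25 mL + 2.75 mL = 3 mL total → factor 3/0.25 = 12
Overall dilution factor = 4 × 100 × 100 × 12 × 12 = 5.76 × 10^6
Final = 2.50 mM / 5.76 × 10^6 = 4.340 × 10^-7 mM = 0.434 nM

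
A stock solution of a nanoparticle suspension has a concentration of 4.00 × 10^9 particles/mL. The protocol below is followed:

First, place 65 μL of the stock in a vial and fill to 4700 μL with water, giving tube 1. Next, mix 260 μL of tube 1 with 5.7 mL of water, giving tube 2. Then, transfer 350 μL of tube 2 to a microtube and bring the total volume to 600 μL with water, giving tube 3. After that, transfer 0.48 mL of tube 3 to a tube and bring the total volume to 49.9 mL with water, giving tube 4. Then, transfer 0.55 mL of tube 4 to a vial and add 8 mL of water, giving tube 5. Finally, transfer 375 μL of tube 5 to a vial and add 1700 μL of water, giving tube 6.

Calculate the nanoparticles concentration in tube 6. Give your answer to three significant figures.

Step 1: 65 μL brought to 4700 μL → factor 4700/65 = 72.308
Step 2: 260 μL + 5.7 mL = 5960 μL total → factor 5960/260 = 22.923
Step 3: 350 μL brought to 600 μL → factor 600/350 = 1.7143
Step 4: 0.48 mL brought to 49.9 mL → factor 49.9/0.48 = 103.96
Step 5: 0.55 mL + 8 mL = 8.55 mL total → factor 8.55/0.55 = 15.545
Step 6: 375 μL + 1700 μL = 2075 μL total → factor 2075/375 = 5.5333
Dilution factor through tube 6 = 72.308 × 22.923 × 1.7143 × 103.96 × 15.545 × 5.5333 = 2.5409 × 10^7
[tube 6] = 4.00 × 10^9 particles/mL / 2.5409 × 10^7 = 157 particles/mL

157 particles/mL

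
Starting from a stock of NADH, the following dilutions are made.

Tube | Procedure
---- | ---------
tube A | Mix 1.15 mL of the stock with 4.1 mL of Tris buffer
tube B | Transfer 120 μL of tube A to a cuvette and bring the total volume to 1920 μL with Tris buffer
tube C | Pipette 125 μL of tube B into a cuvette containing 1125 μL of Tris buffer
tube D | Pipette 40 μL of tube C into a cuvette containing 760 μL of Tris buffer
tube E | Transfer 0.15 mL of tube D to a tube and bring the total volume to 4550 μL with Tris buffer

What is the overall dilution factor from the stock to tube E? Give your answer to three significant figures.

4.43 × 10^5

Step 1: 1.15 mL + 4.1 mL = 5.25 mL total → factor 5.25/1.15 = 4.5652
Step 2: 120 μL brought to 1920 μL → factor 1920/120 = 16
Step 3: 125 μL + 1125 μL = 1250 μL total → factor 1250/125 = 10
Step 4: 40 μL + 760 μL = 800 μL total → factor 800/40 = 20
Step 5: 0.15 mL brought to 4550 μL → factor 4.55/0.15 = 30.333
Overall dilution factor = 4.5652 × 16 × 10 × 20 × 30.333 = 4.4313 × 10^5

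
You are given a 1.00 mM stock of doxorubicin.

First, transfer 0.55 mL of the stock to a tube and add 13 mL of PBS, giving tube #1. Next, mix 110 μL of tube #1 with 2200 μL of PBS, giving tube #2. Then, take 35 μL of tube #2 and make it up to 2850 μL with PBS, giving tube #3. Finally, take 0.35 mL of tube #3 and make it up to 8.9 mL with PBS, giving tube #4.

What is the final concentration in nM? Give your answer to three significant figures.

Step 1: 0.55 mL + 13 mL = 13.55 mL total → factor 13.55/0.55 = 24.636
Step 2: 110 μL + 2200 μL = 2310 μL total → factor 2310/110 = 21
Step 3: 35 μL brought to 2850 μL → factor 2850/35 = 81.429
Step 4: 0.35 mL brought to 8.9 mL → factor 8.9/0.35 = 25.429
Overall dilution factor = 24.636 × 21 × 81.429 × 25.429 = 1.0713 × 10^6
Final = 1.00 mM / 1.0713 × 10^6 = 9.335 × 10^-7 mM = 0.933 nM

0.933 nM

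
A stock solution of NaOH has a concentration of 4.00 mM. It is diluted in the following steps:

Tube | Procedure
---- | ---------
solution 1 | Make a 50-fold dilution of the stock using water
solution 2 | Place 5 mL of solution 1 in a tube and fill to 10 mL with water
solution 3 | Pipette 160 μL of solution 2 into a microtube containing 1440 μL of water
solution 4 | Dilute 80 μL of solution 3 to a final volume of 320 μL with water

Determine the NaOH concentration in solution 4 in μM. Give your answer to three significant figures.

Step 1: 50-fold → factor 50
Step 2: 5 mL brought to 10 mL → factor 10/5 = 2
Step 3: 160 μL + 1440 μL = 1600 μL total → factor 1600/160 = 10
Step 4: 80 μL brought to 320 μL → factor 320/80 = 4
Overall dilution factor = 50 × 2 × 10 × 4 = 4000
Final = 4.00 mM / 4000 = 0.001000 mM = 1.00 μM

1.00 μM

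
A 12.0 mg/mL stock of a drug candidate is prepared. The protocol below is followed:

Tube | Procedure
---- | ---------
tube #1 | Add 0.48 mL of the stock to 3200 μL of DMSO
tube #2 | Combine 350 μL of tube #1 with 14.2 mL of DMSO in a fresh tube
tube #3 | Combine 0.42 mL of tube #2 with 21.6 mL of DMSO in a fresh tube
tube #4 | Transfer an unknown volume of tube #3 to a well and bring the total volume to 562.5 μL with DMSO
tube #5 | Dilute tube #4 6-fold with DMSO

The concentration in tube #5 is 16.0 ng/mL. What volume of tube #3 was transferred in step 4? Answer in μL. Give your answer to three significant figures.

Step 1: 0.48 mL + 3200 μL = 3.68 mL total → factor 3.68/0.48 = 7.6667
Step 2: 350 μL + 14.2 mL = 14550 μL total → factor 14550/350 = 41.571
Step 3: 0.42 mL + 21.6 mL = 22.02 mL total → factor 22.02/0.42 = 52.429
Step 4: v brought to 562.5 μL → factor = 562.5 μL/v
Step 5: 6-fold → factor 6
Product of known-step factors = 1.0026 × 10^5
Overall factor = 12.0 mg/mL / (16.0 ng/mL) = 7.5 × 10^5
Step-4 factor = 7.5 × 10^5 / 1.0026 × 10^5 = 7.4807
v = 562.5 μL / 7.4807 = 75.2 μL

75.2 μL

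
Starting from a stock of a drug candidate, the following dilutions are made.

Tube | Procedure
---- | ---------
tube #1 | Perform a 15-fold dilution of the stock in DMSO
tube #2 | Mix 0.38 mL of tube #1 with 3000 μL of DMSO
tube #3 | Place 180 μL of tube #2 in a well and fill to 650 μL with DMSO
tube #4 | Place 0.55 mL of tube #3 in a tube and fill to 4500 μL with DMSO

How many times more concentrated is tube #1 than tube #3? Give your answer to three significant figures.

32.1

Step 1: 15-fold → factor 15
Step 2: 0.38 mL + 3000 μL = 3.38 mL total → factor 3.38/0.38 = 8.8947
Step 3: 180 μL brought to 650 μL → factor 650/180 = 3.6111
Dilution factor to tube #1 = 15; to tube #3 = 481.8
[tube #1]/[tube #3] = (factor to tube #3)/(factor to tube #1) = 481.8/15 = 32.1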